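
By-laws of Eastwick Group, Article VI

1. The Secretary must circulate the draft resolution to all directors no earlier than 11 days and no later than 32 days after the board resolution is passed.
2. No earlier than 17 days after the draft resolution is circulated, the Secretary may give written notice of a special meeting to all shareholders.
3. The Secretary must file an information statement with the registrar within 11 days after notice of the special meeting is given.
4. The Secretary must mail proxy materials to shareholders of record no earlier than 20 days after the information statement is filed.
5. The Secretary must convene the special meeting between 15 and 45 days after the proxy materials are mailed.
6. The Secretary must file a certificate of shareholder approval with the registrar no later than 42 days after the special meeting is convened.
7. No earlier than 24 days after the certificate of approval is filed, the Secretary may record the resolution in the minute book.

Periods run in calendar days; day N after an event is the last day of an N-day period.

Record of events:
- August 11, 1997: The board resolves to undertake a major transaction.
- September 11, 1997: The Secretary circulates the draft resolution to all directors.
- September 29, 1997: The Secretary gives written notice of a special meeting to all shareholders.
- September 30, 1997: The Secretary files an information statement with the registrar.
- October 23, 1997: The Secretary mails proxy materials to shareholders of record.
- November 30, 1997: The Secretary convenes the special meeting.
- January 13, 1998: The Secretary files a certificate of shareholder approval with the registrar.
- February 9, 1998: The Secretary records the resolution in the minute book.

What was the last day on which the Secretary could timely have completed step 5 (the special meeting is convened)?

December 7, 1997

Step 5 runs from October 23, 1997, when the proxy materials are mailed. The window is 15–45 days after October 23, 1997; it closes on December 7, 1997.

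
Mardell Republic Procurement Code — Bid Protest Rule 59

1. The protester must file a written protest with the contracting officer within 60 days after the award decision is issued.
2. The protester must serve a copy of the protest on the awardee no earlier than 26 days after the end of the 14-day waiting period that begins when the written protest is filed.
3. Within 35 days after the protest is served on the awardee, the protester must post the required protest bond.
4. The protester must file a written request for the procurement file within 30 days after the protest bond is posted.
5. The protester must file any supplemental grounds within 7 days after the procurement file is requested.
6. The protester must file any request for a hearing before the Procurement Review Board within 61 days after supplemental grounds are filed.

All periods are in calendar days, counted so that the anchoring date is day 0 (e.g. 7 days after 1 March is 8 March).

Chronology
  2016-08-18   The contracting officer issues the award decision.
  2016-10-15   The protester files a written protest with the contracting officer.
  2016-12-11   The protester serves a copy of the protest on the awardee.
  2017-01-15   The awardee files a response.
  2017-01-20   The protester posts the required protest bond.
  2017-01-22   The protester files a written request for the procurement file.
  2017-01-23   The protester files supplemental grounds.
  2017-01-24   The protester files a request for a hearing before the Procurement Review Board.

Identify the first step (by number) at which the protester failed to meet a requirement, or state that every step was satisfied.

Step 3

(1) due by 2016-08-18 + 60 days = 2016-10-17; done 2016-10-15 — timely.
(2) permitted from 2016-10-29 + 26 days = 2016-11-24 onward; done 2016-12-11, after the minimum wait.
(3) due by 2016-12-11 + 35 days = 2017-01-15; not done until 2017-01-20, 5 days after the deadline.
The analysis stops there.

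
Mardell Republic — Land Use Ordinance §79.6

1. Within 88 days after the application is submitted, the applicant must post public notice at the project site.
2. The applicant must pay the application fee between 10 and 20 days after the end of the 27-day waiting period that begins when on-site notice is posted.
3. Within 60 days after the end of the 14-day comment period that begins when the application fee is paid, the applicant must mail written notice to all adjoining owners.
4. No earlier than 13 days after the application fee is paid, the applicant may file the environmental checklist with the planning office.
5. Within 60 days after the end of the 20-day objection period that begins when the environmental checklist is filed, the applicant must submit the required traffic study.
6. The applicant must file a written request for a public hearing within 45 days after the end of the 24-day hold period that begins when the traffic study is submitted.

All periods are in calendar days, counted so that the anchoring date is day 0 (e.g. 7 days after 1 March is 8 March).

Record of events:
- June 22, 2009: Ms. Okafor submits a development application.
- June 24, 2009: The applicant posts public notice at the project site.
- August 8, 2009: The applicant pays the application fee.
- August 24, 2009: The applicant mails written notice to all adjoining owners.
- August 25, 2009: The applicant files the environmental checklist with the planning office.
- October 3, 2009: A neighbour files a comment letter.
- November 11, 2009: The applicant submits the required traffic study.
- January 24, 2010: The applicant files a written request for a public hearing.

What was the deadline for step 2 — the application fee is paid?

August 10, 2009

On-site notice is posted on June 24, 2009; the 27-day waiting period therefore ends July 21, 2009, and step 2 runs from that date. The window is 10–20 days after July 21, 2009; it closes on August 10, 2009.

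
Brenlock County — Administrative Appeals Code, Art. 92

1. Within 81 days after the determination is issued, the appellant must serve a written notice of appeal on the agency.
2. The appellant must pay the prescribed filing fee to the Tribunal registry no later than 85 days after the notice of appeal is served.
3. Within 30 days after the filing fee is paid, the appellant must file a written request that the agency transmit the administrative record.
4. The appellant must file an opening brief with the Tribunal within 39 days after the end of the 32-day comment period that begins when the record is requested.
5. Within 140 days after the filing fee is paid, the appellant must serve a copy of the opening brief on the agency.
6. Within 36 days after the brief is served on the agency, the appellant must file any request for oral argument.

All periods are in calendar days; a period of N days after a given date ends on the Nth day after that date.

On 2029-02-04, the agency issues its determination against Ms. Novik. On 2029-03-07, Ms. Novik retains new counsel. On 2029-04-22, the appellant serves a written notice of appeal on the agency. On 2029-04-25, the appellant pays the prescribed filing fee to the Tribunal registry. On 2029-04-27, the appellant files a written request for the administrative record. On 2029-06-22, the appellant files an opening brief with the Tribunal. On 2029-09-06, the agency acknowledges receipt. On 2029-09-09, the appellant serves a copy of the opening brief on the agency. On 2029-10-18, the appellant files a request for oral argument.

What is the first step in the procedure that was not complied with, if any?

(1) due by 2029-02-04 + 81 days = 2029-04-26; 2029-04-22 is within that limit.
(2) due by 2029-04-22 + 85 days = 2029-07-16; done 2029-04-25 — timely.
(3) due by 2029-04-25 + 30 days = 2029-05-25; done 2029-04-27 — timely.
(4) due by 2029-05-29 + 39 days = 2029-07-07; 2029-06-22 is within that limit.
(5) due by 2029-04-25 + 140 days = 2029-09-12; completed 2029-09-09, before the deadline.
(6) due by 2029-09-09 + 36 days = 2029-10-15; not done until 2029-10-18, 3 days after the deadline.

Step 6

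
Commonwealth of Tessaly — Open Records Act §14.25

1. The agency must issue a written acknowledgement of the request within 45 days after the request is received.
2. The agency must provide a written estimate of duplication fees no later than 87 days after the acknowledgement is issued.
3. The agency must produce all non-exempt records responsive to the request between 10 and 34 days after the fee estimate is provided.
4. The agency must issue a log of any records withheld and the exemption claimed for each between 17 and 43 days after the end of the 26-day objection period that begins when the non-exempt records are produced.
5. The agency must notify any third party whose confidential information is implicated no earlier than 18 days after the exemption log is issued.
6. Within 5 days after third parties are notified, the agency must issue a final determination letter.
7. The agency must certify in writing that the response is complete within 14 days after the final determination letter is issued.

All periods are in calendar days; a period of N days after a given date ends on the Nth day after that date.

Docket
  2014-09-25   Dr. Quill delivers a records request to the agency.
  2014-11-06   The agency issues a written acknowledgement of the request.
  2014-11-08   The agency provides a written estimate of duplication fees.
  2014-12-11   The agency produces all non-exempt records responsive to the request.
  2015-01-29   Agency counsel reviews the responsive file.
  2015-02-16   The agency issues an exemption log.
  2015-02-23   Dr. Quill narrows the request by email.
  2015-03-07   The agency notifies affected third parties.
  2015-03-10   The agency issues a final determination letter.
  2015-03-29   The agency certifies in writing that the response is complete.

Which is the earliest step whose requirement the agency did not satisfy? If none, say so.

Step 1: 45 days after 2014-09-25 (when the request is received) is 2014-11-09; 2014-11-06 is within that limit.
Step 2: 87 days after 2014-11-06 (when the acknowledgement is issued) is 2015-02-01; 2014-11-08 is within that limit.
Step 3: the window is 10–34 days after 2014-11-08 (when the fee estimate is provided), so 2014-11-18 through 2014-12-12; done 2014-12-11 — within the window.
Step 4: the window is 17–43 days after 2015-01-06 (end of the 26-day objection period, which began when the non-exempt records are produced on 2014-12-11), so 2015-01-23 through 2015-02-18; done 2015-02-16 — within the window.
Step 5: the earliest permitted date is 18 days after 2015-02-16 (when the exemption log is issued), i.e. 2015-03-06; done 2015-03-07, after the minimum wait.
Step 6: 5 days after 2015-03-07 (when third parties are notified) is 2015-03-12; 2015-03-10 is within that limit.
Step 7: 14 days after 2015-03-10 (when the final determination letter is issued) is 2015-03-24; done 2015-03-29 — 5 days late.

Step 7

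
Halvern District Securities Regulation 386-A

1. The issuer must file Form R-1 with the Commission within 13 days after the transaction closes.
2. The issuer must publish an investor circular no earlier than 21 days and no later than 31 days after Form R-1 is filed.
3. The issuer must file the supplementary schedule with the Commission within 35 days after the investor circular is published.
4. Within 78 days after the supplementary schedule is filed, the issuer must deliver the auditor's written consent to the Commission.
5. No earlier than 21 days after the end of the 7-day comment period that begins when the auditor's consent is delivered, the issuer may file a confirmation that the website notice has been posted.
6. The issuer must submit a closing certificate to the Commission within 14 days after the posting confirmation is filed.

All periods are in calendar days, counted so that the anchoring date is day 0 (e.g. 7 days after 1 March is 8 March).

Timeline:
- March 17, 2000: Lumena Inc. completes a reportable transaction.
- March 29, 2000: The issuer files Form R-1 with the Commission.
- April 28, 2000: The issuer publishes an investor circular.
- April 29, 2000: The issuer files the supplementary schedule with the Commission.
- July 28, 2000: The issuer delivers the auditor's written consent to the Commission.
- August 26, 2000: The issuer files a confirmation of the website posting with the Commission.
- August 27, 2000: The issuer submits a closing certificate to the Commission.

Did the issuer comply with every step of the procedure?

(1) due by March 17, 2000 + 13 days = March 30, 2000; done March 29, 2000 — timely.
(2) the permitted window runs from March 29, 2000 + 21 = April 19, 2000 to March 29, 2000 + 31 = April 29, 2000; April 28, 2000 falls inside that range.
(3) due by April 28, 2000 + 35 days = June 2, 2000; completed April 29, 2000, before the deadline.
(4) due by April 29, 2000 + 78 days = July 16, 2000; done July 28, 2000 — 12 days late.
The analysis stops there.

No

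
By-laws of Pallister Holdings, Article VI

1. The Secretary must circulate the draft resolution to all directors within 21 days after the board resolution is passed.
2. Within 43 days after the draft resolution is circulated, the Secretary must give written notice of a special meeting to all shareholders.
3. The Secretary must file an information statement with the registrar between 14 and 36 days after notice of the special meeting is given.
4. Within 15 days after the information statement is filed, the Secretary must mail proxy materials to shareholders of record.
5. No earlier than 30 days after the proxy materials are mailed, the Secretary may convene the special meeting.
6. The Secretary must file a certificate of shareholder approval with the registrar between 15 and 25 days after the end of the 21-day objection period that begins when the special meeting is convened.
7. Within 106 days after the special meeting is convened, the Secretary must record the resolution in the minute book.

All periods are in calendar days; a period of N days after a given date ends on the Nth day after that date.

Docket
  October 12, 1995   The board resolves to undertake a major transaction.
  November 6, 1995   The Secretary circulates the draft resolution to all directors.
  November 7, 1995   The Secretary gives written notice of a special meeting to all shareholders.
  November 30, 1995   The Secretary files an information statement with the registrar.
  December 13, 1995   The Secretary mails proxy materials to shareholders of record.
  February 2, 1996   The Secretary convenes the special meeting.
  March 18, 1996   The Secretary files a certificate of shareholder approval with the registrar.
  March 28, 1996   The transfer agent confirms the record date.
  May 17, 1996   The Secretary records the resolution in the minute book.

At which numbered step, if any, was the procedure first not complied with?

Step 1: 21 days after October 12, 1995 (when the board resolution is passed) is November 2, 1995; not done until November 6, 1995, 4 days after the deadline.

Step 1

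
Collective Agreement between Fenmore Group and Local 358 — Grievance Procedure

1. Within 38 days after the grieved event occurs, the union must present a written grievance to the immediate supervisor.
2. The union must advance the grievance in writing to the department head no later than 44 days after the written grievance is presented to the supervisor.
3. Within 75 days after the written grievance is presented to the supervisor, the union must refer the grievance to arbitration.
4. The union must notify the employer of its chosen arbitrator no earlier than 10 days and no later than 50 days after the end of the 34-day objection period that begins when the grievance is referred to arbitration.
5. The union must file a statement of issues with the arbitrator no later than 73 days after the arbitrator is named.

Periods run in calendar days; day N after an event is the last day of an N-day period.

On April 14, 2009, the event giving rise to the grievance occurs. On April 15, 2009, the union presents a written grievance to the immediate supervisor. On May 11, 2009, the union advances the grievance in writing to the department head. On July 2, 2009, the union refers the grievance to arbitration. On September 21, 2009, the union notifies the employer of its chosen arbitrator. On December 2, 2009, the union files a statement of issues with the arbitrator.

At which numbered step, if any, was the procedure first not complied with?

Step 1 — counting 38 days from April 14, 2009 (when the grieved event occurs) gives a deadline of May 22, 2009; done April 15, 2009 — timely.
Step 2 — counting 44 days from April 15, 2009 (when the written grievance is presented to the supervisor) gives a deadline of May 29, 2009; completed May 11, 2009, before the deadline.
Step 3 — counting 75 days from April 15, 2009 (when the written grievance is presented to the supervisor) gives a deadline of June 29, 2009; done July 2, 2009 — 3 days late.

Step 3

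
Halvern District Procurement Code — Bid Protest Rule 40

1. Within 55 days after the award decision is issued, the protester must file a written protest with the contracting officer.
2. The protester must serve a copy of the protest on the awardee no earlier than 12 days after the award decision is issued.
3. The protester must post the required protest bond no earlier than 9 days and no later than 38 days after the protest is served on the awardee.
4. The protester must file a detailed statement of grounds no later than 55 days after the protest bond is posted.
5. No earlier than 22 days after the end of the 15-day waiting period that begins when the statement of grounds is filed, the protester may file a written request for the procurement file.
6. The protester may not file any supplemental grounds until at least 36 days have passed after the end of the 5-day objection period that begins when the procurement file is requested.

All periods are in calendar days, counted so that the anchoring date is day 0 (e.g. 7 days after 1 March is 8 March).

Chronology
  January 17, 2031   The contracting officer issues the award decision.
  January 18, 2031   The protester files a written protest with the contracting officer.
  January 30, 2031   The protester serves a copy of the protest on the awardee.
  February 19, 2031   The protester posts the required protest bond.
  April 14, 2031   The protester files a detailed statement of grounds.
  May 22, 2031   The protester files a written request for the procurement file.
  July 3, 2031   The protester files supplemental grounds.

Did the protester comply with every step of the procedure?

Step 1: 55 days after January 17, 2031 (when the award decision is issued) is March 13, 2031; done January 18, 2031 — timely.
Step 2: the earliest permitted date is 12 days after January 17, 2031 (when the award decision is issued), i.e. January 29, 2031; done January 30, 2031, after the minimum wait.
Step 3: the window is 9–38 days after January 30, 2031 (when the protest is served on the awardee), so February 8, 2031 through March 9, 2031; February 19, 2031 falls inside that range.
Step 4: 55 days after February 19, 2031 (when the protest bond is posted) is April 15, 2031; completed April 14, 2031, before the deadline.
Step 5: the earliest permitted date is 22 days after April 29, 2031 (end of the 15-day waiting period, which began when the statement of grounds is filed on April 14, 2031), i.e. May 21, 2031; done May 22, 2031 — permitted.
Step 6: the earliest permitted date is 36 days after May 27, 2031 (end of the 5-day objection period, which began when the procurement file is requested on May 22, 2031), i.e. July 2, 2031; done July 3, 2031, after the minimum wait.

Yes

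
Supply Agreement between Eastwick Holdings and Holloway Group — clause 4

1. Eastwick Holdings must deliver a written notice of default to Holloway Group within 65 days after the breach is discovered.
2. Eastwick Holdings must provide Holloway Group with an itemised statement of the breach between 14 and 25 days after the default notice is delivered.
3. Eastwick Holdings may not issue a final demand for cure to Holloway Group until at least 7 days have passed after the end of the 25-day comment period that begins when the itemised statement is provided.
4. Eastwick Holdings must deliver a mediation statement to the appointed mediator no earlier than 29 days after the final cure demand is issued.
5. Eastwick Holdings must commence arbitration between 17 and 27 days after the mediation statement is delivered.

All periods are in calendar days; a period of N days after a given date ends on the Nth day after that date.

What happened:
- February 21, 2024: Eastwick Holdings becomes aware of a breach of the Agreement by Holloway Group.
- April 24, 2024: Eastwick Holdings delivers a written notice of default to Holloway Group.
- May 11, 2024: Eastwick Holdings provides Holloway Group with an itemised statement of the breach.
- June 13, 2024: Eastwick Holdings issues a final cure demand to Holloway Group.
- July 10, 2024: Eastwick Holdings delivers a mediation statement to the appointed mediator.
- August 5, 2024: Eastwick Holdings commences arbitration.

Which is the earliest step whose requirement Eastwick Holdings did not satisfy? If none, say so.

Step 1: 65 days after February 21, 2024 (when the breach is discovered) is April 26, 2024; completed April 24, 2024, before the deadline.
Step 2: the window is 14–25 days after April 24, 2024 (when the default notice is delivered), so May 8, 2024 through May 19, 2024; done May 11, 2024, which is between those dates.
Step 3: the earliest permitted date is 7 days after June 5, 2024 (end of the 25-day comment period, which began when the itemised statement is provided on May 11, 2024), i.e. June 12, 2024; done June 13, 2024 — permitted.
Step 4: the earliest permitted date is 29 days after June 13, 2024 (when the final cure demand is issued), i.e. July 12, 2024; acted on July 10, 2024, 2 days prematurely.
Later steps need not be reached.

Step 4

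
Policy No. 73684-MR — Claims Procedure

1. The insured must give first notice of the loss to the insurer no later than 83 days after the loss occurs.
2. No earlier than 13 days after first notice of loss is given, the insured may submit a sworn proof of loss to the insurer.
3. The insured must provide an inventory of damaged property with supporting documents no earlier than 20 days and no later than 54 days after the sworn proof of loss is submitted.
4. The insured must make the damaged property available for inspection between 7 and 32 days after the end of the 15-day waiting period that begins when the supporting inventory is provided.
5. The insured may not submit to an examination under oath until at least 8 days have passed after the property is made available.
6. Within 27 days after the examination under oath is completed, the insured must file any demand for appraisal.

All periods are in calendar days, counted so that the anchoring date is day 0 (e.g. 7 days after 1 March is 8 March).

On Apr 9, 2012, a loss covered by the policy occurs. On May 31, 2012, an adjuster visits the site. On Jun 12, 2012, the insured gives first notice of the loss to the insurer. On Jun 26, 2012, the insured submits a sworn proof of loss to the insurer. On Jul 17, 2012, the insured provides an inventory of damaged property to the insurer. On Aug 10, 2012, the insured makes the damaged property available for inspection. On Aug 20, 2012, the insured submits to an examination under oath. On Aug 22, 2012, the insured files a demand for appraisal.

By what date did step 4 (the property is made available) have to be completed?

The supporting inventory is provided on Jul 17, 2012; the 15-day waiting period therefore ends Aug 1, 2012, and step 4 runs from that date. The window is 7–32 days after Aug 1, 2012; it closes on Sep 2, 2012.

Sep 2, 2012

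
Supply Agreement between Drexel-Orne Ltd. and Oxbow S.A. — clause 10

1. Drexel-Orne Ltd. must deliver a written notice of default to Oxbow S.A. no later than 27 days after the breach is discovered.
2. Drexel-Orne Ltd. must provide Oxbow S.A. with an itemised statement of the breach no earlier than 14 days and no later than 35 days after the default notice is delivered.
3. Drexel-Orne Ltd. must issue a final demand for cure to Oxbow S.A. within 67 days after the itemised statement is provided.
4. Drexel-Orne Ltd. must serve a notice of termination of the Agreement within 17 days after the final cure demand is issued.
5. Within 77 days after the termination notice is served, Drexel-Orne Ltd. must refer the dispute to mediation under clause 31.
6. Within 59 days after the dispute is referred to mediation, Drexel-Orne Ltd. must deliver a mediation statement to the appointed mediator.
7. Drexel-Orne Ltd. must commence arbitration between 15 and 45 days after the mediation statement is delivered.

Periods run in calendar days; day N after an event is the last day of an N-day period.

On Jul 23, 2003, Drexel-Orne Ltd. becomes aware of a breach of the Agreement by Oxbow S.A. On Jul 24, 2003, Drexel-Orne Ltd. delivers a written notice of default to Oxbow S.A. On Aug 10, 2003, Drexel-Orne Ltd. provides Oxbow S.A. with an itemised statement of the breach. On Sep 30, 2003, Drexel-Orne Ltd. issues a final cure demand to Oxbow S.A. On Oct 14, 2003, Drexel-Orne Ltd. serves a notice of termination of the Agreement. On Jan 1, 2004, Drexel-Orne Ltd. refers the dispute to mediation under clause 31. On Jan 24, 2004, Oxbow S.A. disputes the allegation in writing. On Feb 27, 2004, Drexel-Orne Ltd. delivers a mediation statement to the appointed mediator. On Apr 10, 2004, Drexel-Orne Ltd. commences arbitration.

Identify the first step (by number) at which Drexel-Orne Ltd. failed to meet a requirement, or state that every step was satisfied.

Step 5

Step 1: 27 days after Jul 23, 2003 (when the breach is discovered) is Aug 19, 2003; done Jul 24, 2003 — timely.
Step 2: the window is 14–35 days after Jul 24, 2003 (when the default notice is delivered), so Aug 7, 2003 through Aug 28, 2003; Aug 10, 2003 falls inside that range.
Step 3: 67 days after Aug 10, 2003 (when the itemised statement is provided) is Oct 16, 2003; done Sep 30, 2003 — timely.
Step 4: 17 days after Sep 30, 2003 (when the final cure demand is issued) is Oct 17, 2003; completed Oct 14, 2003, before the deadline.
Step 5: 77 days after Oct 14, 2003 (when the termination notice is served) is Dec 30, 2003; done Jan 1, 2004 — 2 days late.
Later steps need not be reached.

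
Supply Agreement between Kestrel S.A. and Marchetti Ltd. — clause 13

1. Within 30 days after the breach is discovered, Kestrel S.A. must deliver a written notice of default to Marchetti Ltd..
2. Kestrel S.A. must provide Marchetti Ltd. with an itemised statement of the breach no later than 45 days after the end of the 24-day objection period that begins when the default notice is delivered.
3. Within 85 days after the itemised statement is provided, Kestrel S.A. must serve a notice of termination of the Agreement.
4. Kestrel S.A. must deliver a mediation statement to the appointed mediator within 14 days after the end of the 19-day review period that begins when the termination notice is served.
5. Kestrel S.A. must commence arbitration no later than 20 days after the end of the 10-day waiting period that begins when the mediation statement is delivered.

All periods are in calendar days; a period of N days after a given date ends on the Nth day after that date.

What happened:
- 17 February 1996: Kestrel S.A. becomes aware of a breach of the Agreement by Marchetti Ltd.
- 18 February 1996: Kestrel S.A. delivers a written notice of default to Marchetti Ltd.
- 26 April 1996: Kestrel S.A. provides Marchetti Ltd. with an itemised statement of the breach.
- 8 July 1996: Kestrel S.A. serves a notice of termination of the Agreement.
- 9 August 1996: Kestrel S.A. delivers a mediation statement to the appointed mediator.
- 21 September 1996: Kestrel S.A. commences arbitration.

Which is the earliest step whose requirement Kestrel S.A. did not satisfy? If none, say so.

(1) due by 17 February 1996 + 30 days = 18 March 1996; done 18 February 1996 — timely.
(2) due by 13 March 1996 + 45 days = 27 April 1996; completed 26 April 1996, before the deadline.
(3) due by 26 April 1996 + 85 days = 20 July 1996; done 8 July 1996 — timely.
(4) due by 27 July 1996 + 14 days = 10 August 1996; done 9 August 1996 — timely.
(5) due by 19 August 1996 + 20 days = 8 September 1996; done 21 September 1996 — 13 days late.
No need to go further; step 5 was not satisfied.

Step 5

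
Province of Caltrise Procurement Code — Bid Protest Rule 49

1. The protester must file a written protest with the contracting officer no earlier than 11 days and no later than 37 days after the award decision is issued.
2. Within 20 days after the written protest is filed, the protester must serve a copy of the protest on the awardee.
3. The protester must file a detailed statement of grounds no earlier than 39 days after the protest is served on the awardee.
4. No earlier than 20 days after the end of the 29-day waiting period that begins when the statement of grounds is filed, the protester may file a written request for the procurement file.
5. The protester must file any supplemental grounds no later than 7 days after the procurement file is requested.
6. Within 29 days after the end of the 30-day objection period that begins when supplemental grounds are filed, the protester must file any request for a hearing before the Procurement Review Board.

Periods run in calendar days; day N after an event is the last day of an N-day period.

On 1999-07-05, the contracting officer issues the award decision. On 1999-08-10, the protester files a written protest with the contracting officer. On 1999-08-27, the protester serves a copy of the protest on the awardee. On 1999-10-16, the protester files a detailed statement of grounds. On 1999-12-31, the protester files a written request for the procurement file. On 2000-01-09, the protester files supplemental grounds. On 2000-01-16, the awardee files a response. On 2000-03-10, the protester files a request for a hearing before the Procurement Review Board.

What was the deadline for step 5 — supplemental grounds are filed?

Step 5 runs from 1999-12-31, when the procurement file is requested. 7 days after 1999-12-31 is 2000-01-07.

2000-01-07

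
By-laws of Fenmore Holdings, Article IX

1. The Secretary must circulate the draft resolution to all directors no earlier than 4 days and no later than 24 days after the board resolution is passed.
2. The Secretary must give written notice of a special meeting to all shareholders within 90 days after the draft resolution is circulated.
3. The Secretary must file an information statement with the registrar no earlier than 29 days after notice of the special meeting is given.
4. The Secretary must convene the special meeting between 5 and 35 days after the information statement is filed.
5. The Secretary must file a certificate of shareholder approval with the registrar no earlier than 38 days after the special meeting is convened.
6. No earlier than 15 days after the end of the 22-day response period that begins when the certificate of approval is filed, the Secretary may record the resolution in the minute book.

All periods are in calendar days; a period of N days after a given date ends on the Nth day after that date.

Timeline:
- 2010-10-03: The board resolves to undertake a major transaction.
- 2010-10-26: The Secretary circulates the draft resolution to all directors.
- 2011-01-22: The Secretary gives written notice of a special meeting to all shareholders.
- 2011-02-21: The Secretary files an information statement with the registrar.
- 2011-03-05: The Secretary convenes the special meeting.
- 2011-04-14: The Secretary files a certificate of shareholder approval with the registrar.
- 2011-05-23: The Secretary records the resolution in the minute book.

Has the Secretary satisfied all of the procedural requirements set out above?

(1) the permitted window runs from 2010-10-03 + 4 = 2010-10-07 to 2010-10-03 + 24 = 2010-10-27; 2010-10-26 falls inside that range.
(2) due by 2010-10-26 + 90 days = 2011-01-24; completed 2011-01-22, before the deadline.
(3) permitted from 2011-01-22 + 29 days = 2011-02-20 onward; done 2011-02-21, after the minimum wait.
(4) the permitted window runs from 2011-02-21 + 5 = 2011-02-26 to 2011-02-21 + 35 = 2011-03-28; 2011-03-05 falls inside that range.
(5) permitted from 2011-03-05 + 38 days = 2011-04-12 onward; done 2011-04-14, after the minimum wait.
(6) permitted from 2011-05-06 + 15 days = 2011-05-21 onward; 2011-05-23 is on or after that date.

Yes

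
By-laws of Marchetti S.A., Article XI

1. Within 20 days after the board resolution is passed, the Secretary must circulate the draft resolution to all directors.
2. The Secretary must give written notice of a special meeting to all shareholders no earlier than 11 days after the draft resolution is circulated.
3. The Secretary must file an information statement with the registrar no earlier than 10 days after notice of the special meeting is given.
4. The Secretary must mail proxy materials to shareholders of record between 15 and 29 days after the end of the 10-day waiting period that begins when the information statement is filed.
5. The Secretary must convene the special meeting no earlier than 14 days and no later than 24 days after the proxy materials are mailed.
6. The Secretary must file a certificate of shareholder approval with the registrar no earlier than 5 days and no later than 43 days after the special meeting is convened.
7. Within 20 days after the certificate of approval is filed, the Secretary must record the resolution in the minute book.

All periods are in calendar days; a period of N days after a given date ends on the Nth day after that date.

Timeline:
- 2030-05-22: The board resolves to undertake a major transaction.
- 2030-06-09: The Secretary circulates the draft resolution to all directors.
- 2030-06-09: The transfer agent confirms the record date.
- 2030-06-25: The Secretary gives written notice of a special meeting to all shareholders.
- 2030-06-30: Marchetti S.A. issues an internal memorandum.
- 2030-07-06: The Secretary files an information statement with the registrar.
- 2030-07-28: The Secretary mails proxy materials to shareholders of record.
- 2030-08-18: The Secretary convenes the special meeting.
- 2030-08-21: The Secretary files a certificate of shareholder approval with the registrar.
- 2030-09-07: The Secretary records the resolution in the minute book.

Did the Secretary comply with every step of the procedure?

Step 1: 20 days after 2030-05-22 (when the board resolution is passed) is 2030-06-11; done 2030-06-09 — timely.
Step 2: the earliest permitted date is 11 days after 2030-06-09 (when the draft resolution is circulated), i.e. 2030-06-20; 2030-06-25 is on or after that date.
Step 3: the earliest permitted date is 10 days after 2030-06-25 (when notice of the special meeting is given), i.e. 2030-07-05; done 2030-07-06, after the minimum wait.
Step 4: the window is 15–29 days after 2030-07-16 (end of the 10-day waiting period, which began when the information statement is filed on 2030-07-06), so 2030-07-31 through 2030-08-14; 2030-07-28 is 3 days too early.
No need to go further; step 4 was not satisfied.

No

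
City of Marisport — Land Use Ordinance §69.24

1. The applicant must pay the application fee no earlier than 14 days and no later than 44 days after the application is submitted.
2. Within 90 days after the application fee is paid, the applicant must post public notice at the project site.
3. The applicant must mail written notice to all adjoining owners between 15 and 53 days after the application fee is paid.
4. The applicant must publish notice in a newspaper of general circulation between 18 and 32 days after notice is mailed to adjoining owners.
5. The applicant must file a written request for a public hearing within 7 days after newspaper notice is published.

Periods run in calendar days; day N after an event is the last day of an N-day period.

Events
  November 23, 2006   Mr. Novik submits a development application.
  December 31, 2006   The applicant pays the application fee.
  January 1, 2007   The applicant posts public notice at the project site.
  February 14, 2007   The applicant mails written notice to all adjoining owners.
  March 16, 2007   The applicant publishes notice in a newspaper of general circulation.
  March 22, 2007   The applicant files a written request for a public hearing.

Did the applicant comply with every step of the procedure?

Step 1 — 14 and 44 days from November 23, 2006 (when the application is submitted) are December 7, 2006 and January 6, 2007 respectively; done December 31, 2006 — within the window.
Step 2 — counting 90 days from December 31, 2006 (when the application fee is paid) gives a deadline of March 31, 2007; done January 1, 2007 — timely.
Step 3 — 15 and 53 days from December 31, 2006 (when the application fee is paid) are January 15, 2007 and February 22, 2007 respectively; done February 14, 2007, which is between those dates.
Step 4 — 18 and 32 days from February 14, 2007 (when notice is mailed to adjoining owners) are March 4, 2007 and March 18, 2007 respectively; March 16, 2007 falls inside that range.
Step 5 — counting 7 days from March 16, 2007 (when newspaper notice is published) gives a deadline of March 23, 2007; March 22, 2007 is within that limit.

Yes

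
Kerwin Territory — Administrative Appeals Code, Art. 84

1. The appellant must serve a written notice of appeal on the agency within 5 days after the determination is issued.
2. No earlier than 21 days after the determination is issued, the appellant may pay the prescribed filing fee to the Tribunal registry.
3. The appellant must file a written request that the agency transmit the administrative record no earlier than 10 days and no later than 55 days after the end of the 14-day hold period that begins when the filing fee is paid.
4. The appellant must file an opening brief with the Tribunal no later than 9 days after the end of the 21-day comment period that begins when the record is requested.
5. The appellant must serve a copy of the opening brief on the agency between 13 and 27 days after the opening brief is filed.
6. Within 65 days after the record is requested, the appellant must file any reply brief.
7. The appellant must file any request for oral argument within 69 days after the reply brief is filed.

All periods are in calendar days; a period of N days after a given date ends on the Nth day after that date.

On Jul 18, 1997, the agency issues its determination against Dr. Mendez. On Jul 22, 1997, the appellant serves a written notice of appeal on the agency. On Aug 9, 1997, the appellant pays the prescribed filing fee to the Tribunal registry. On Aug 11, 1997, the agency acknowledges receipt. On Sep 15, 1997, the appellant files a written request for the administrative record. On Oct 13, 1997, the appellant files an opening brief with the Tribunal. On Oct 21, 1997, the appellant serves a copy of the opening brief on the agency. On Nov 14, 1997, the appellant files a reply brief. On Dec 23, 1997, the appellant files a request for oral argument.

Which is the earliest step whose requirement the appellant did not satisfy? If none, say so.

Step 5

Step 1 — counting 5 days from Jul 18, 1997 (when the determination is issued) gives a deadline of Jul 23, 1997; done Jul 22, 1997 — timely.
Step 2 — must wait 21 days from Jul 18, 1997 (when the determination is issued), so not before Aug 8, 1997; Aug 9, 1997 is on or after that date.
Step 3 — 10 and 55 days from Aug 23, 1997 (end of the 14-day hold period, which began when the filing fee is paid on Aug 9, 1997) are Sep 2, 1997 and Oct 17, 1997 respectively; Sep 15, 1997 falls inside that range.
Step 4 — counting 9 days from Oct 6, 1997 (end of the 21-day comment period, which began when the record is requested on Sep 15, 1997) gives a deadline of Oct 15, 1997; completed Oct 13, 1997, before the deadline.
Step 5 — 13 and 27 days from Oct 13, 1997 (when the opening brief is filed) are Oct 26, 1997 and Nov 9, 1997 respectively; done Oct 21, 1997 — 5 days before the window opened.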